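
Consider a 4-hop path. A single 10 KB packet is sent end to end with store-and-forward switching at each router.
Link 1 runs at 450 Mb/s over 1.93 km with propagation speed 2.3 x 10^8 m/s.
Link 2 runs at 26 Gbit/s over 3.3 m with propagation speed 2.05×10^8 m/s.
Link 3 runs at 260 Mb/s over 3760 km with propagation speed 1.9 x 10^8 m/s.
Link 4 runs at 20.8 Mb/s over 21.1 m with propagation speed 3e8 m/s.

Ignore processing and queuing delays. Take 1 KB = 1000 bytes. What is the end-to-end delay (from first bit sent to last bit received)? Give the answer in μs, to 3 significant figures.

L = 80000 bits.
Transmission delays (L/R per hop): 177.778, 3.07692, 307.692, 3846.15 μs; sum = 4334.7 μs.
Propagation delays (d/s per hop): 8.3913, 0.0160976, 19789.5, 0.0703333 μs; sum = 19798 μs.
End-to-end = 24100 μs.

24100 μs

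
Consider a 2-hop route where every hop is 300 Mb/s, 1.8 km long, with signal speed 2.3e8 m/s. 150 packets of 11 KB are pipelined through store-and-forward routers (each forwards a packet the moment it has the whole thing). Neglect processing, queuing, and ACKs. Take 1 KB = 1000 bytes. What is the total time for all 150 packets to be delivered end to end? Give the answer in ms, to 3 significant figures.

Per-hop transmission t_tx = L/R = 88000/300000000 = 0.293333 ms.
Per-hop propagation t_prop = 1800/2.3e+08 = 0.00782609 ms.
Pipeline fill: first packet needs 2·t_tx to clear all hops; remaining 149 packets each add one t_tx.
Total = (2+150-1)·t_tx + 2·t_prop = 151·0.293333 + 2·0.00782609 = 44.3 ms.

44.3 ms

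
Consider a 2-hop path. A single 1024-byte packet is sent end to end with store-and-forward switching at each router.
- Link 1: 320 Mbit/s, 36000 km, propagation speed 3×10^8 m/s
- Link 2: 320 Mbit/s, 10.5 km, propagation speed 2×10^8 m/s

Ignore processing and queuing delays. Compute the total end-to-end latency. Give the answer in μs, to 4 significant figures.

120100 μs

L = 1024 × 8 = 8192 bits.
Transmission delay per hop = L/R = 8192/320000000 = 25.6 μs; 2 hops → 51.2 μs.
Propagation delays (d/s per hop): 120000, 52.5 μs; sum = 120053 μs.
End-to-end = 120100 μs.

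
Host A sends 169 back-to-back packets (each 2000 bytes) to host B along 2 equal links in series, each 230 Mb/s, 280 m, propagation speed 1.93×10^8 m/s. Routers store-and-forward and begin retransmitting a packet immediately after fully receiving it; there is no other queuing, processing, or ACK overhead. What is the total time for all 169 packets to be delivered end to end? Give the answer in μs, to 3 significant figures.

Per-hop transmission t_tx = L/R = 16000/230000000 = 69.5652 μs.
Per-hop propagation t_prop = 280/193000000 = 1.45078 μs.
Pipeline fill: first packet needs 2·t_tx to clear all hops; remaining 168 packets each add one t_tx.
Total = (2+169-1)·t_tx + 2·t_prop = 170·69.5652 + 2·1.45078 = 11800 μs.

11800 μs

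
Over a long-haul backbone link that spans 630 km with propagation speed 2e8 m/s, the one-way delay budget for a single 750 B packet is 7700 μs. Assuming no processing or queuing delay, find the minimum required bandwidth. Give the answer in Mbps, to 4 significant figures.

L = 6000 bits.
Propagation delay = 630000 / 200000000 = 3150 μs.
Transmission budget = 7700 − 3150 = 4550 μs.
R ≥ L / t_tx = 6000 bits / 0.00455 s = 1.319 Mbps.

1.319 Mbps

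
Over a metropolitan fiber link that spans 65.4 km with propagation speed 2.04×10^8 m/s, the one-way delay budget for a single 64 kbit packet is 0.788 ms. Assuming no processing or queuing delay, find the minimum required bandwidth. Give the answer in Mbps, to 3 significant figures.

137 Mbps

Propagation delay = 65400 / 204000000 = 0.320588 ms.
Transmission budget = 0.788 − 0.320588 = 0.467412 ms.
R ≥ L / t_tx = 64000 bits / 0.000467412 s = 137 Mbps.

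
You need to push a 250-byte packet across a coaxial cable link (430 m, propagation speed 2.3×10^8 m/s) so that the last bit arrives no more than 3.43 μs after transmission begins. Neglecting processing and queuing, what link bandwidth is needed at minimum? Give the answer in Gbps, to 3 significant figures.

L = 2000 bits.
Propagation delay = 430 / 2.3e+08 = 1.86957 μs.
Transmission budget = 3.43 − 1.86957 = 1.56043 μs.
R ≥ L / t_tx = 2000 bits / 1.56043e-06 s = 1.28 Gbps.

1.28 Gbps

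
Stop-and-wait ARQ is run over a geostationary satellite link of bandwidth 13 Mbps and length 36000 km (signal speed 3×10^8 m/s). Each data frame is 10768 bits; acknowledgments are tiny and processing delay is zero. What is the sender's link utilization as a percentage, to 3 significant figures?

0.344 %

t_tx = L/R = 10768/13000000 = 0.000828308 s.
t_prop = 36000000/300000000 = 0.12 s; RTT = 0.24 s.
Cycle = t_tx + RTT = 0.240828 s.
Utilization = t_tx / cycle = 0.000828308/0.240828 = 0.344 %.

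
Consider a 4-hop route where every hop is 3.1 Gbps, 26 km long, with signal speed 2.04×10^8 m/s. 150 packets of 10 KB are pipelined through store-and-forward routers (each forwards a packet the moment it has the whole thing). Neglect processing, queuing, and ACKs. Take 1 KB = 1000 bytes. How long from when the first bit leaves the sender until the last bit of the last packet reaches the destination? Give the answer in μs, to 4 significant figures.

Per-hop transmission t_tx = L/R = 80000/3100000000 = 25.8065 μs.
Per-hop propagation t_prop = 26000/204000000 = 127.451 μs.
Pipeline fill: first packet needs 4·t_tx to clear all hops; remaining 149 packets each add one t_tx.
Total = (4+150-1)·t_tx + 4·t_prop = 153·25.8065 + 4·127.451 = 4458 μs.

4458 μs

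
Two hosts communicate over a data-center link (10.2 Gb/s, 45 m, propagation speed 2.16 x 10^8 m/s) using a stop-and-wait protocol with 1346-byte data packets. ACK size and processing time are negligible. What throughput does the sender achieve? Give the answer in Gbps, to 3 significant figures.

7.31 Gbps

t_tx = L/R = 10768/10200000000 = 1.05569e-06 s.
t_prop = 45/216000000 = 2.08333e-07 s; RTT = 4.16667e-07 s.
Cycle = t_tx + RTT = 1.47235e-06 s.
Throughput = L / cycle = 10768 / 1.47235e-06 = 7.31 Gbps.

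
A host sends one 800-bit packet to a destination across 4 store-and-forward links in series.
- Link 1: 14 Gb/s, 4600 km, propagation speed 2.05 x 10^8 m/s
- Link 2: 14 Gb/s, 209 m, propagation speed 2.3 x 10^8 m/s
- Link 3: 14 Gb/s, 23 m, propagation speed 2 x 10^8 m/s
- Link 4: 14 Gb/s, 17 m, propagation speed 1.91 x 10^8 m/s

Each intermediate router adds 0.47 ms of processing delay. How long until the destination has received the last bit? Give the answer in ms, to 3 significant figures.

23.9 ms

Transmission delay per hop = L/R = 800/14000000000 = 5.71429e-05 ms; 4 hops → 0.000228571 ms.
Propagation delays (d/s per hop): 22.439, 0.000908696, 0.000115, 8.90052e-05 ms; sum = 22.4401 ms.
Processing at 3 router(s): 3 × 0.47 ms = 1.41 ms.
End-to-end = 23.9 ms.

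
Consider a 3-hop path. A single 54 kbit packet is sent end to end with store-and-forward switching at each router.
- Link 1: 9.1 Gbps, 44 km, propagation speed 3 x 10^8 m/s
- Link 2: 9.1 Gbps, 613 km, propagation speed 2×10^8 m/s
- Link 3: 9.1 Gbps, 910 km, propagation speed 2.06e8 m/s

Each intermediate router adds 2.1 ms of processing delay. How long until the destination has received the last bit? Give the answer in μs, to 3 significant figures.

11800 μs

L = 54000 bits.
Transmission delay per hop = L/R = 54000/9100000000 = 5.93407 μs; 3 hops → 17.8022 μs.
Propagation delays (d/s per hop): 146.667, 3065, 4417.48 μs; sum = 7629.14 μs.
Processing at 2 router(s): 2 × 2.1 ms = 4200 μs.
End-to-end = 11800 μs.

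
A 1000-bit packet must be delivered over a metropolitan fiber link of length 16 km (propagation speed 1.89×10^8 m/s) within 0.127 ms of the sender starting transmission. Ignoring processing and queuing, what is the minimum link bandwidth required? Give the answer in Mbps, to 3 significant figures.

Propagation delay = 16000 / 189000000 = 0.0846561 ms.
Transmission budget = 0.127 − 0.0846561 = 0.0423439 ms.
R ≥ L / t_tx = 1000 bits / 4.23439e-05 s = 23.6 Mbps.

23.6 Mbps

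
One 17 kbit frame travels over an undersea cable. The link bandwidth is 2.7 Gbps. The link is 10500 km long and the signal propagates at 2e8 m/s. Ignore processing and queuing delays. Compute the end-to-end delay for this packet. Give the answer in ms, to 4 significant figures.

52.51 ms

L = 17000 bits.
Transmission delay = L/R = 17000 / 2700000000 = 0.0062963 ms.
Propagation delay = d/s = 10500000 m / 200000000 m/s = 52.5 ms.
Total = 52.51 ms.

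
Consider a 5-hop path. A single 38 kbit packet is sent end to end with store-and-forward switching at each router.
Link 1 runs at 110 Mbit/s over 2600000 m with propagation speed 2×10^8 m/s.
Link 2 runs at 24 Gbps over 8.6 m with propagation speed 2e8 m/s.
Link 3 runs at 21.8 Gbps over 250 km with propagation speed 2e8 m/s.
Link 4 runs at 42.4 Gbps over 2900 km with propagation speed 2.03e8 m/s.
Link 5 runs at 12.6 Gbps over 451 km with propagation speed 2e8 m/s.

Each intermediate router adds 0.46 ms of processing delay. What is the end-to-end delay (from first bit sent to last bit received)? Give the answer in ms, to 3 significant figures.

L = 38000 bits.
Transmission delays (L/R per hop): 0.345455, 0.00158333, 0.00174312, 0.000896226, 0.00301587 ms; sum = 0.352693 ms.
Propagation delays (d/s per hop): 13, 4.3e-05, 1.25, 14.2857, 2.255 ms; sum = 30.7908 ms.
Processing at 4 router(s): 4 × 0.46 ms = 1.84 ms.
End-to-end = 33.0 ms.

33.0 ms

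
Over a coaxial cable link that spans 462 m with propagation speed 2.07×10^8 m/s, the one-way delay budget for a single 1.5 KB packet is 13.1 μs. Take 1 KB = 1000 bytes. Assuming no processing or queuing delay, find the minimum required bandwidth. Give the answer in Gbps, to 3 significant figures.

1.10 Gbps

L = 12000 bits.
Propagation delay = 462 / 2.07e+08 = 2.23188 μs.
Transmission budget = 13.1 − 2.23188 = 10.8681 μs.
R ≥ L / t_tx = 12000 bits / 1.08681e-05 s = 1.10 Gbps.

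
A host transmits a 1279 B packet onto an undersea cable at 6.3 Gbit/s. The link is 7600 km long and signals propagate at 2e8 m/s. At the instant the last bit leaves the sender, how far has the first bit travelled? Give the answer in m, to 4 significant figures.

324.8 m

t_tx = L/R = 10232/6300000000 = 1.62413e-06 s.
Distance = s × t_tx = 200000000 × 1.62413e-06 = 324.8 m.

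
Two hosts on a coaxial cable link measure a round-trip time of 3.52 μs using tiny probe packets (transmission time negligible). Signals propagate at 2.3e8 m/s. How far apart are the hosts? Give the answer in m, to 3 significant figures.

One-way propagation = RTT/2 = 1.76 μs.
d = s × t = 2.3e+08 × 1.76e-06 = 405 m.

405 m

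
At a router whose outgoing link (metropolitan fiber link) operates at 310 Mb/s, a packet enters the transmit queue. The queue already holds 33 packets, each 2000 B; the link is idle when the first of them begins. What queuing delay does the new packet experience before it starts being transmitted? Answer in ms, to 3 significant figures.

Each queued packet: L/R = 16000/310000000 = 0.0516129 ms.
33 queued → 1.70323 ms.
Queuing delay = 1.70 ms.

1.70 ms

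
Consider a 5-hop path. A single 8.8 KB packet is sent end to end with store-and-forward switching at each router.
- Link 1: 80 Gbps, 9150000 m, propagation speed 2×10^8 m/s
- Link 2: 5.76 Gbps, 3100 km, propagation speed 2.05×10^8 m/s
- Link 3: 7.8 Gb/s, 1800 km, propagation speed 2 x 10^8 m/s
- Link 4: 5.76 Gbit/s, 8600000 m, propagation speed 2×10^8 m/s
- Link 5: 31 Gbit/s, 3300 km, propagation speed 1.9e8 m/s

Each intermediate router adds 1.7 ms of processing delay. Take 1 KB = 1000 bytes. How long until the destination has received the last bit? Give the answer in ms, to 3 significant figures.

137 ms

L = 70400 bits.
Transmission delays (L/R per hop): 0.00088, 0.0122222, 0.00902564, 0.0122222, 0.00227097 ms; sum = 0.0366211 ms.
Propagation delays (d/s per hop): 45.75, 15.122, 9, 43, 17.3684 ms; sum = 130.24 ms.
Processing at 4 router(s): 4 × 1.7 ms = 6.8 ms.
End-to-end = 137 ms.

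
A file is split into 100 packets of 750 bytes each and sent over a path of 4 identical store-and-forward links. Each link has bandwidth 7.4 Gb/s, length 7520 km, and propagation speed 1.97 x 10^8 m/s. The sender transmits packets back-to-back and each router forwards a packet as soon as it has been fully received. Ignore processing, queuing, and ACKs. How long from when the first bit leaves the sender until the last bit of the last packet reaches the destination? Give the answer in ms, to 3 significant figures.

Per-hop transmission t_tx = L/R = 6000/7400000000 = 0.000810811 ms.
Per-hop propagation t_prop = 7520000/197000000 = 38.1726 ms.
Pipeline fill: first packet needs 4·t_tx to clear all hops; remaining 99 packets each add one t_tx.
Total = (4+100-1)·t_tx + 4·t_prop = 103·0.000810811 + 4·38.1726 = 153 ms.

153 ms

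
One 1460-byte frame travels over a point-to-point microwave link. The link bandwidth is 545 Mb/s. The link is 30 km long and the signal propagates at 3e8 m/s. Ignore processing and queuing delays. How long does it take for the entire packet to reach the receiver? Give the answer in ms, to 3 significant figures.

0.121 ms

L = 1460 × 8 = 11680 bits.
Transmission delay = L/R = 11680 / 545000000 = 0.0214312 ms.
Propagation delay = d/s = 30000 m / 300000000 m/s = 0.1 ms.
Total = 0.121 ms.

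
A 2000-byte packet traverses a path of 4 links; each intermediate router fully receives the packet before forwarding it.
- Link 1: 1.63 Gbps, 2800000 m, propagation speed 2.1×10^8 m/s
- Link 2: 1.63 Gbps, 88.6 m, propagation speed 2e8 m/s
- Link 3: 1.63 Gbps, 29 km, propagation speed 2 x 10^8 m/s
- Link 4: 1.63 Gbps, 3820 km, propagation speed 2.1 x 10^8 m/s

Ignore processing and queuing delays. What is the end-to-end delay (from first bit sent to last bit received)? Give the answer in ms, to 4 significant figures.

L = 2000 × 8 = 16000 bits.
Transmission delay per hop = L/R = 16000/1630000000 = 0.00981595 ms; 4 hops → 0.0392638 ms.
Propagation delays (d/s per hop): 13.3333, 0.000443, 0.145, 18.1905 ms; sum = 31.6693 ms.
End-to-end = 31.71 ms.

31.71 ms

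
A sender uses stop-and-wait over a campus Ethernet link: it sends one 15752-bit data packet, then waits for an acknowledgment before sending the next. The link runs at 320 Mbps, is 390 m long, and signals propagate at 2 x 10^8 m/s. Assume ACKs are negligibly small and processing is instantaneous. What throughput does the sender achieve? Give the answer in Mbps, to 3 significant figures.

297 Mbps

t_tx = L/R = 15752/320000000 = 4.9225e-05 s.
t_prop = 390/200000000 = 1.95e-06 s; RTT = 3.9e-06 s.
Cycle = t_tx + RTT = 5.3125e-05 s.
Throughput = L / cycle = 15752 / 5.3125e-05 = 297 Mbps.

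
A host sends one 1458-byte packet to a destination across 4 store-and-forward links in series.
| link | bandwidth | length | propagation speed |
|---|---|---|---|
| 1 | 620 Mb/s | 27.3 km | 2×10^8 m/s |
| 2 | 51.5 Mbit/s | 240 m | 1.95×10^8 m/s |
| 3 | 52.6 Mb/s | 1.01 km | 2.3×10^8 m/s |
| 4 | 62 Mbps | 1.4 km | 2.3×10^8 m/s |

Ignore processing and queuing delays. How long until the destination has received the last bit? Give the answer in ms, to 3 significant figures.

0.803 ms

L = 1458 × 8 = 11664 bits.
Transmission delays (L/R per hop): 0.0188129, 0.226485, 0.221749, 0.188129 ms; sum = 0.655176 ms.
Propagation delays (d/s per hop): 0.1365, 0.00123077, 0.0043913, 0.00608696 ms; sum = 0.148209 ms.
End-to-end = 0.803 ms.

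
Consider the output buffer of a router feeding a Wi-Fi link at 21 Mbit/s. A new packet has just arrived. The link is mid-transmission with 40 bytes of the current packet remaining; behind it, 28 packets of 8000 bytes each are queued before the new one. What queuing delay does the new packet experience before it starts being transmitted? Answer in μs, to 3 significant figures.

85300 μs

Each queued packet: L/R = 64000/21000000 = 3047.62 μs.
28 queued → 85333.3 μs.
Plus remaining 320 bits of current packet: 15.2381 μs.
Queuing delay = 85300 μs.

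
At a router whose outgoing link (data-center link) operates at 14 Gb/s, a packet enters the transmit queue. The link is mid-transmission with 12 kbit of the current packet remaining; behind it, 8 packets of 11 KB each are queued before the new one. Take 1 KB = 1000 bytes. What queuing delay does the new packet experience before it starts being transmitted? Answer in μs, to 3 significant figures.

51.1 μs

Each queued packet: L/R = 88000/14000000000 = 6.28571 μs.
8 queued → 50.2857 μs.
Plus remaining 12000 bits of current packet: 0.857143 μs.
Queuing delay = 51.1 μs.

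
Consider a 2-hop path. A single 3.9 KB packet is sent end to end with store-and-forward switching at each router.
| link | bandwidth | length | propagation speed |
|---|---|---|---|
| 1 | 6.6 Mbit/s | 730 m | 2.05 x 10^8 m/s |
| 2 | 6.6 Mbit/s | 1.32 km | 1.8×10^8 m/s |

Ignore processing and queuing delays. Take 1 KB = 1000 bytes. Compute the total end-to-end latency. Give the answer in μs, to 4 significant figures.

L = 31200 bits.
Transmission delay per hop = L/R = 31200/6600000 = 4727.27 μs; 2 hops → 9454.55 μs.
Propagation delays (d/s per hop): 3.56098, 7.33333 μs; sum = 10.8943 μs.
End-to-end = 9465 μs.

9465 μs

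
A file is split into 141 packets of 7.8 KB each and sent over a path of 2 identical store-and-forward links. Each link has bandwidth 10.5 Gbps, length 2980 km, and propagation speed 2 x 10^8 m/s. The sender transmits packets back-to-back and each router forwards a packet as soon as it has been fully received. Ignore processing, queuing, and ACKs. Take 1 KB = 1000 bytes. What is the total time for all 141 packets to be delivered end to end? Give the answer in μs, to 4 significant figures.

Per-hop transmission t_tx = L/R = 62400/10500000000 = 5.94286 μs.
Per-hop propagation t_prop = 2980000/200000000 = 14900 μs.
Pipeline fill: first packet needs 2·t_tx to clear all hops; remaining 140 packets each add one t_tx.
Total = (2+141-1)·t_tx + 2·t_prop = 142·5.94286 + 2·14900 = 30640 μs.

30640 μs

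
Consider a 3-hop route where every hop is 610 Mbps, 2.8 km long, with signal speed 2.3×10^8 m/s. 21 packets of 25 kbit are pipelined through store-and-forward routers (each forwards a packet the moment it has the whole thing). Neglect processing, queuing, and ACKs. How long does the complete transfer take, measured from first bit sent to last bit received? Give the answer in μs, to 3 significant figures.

979 μs

Per-hop transmission t_tx = L/R = 25000/610000000 = 40.9836 μs.
Per-hop propagation t_prop = 2800/2.3e+08 = 12.1739 μs.
Pipeline fill: first packet needs 3·t_tx to clear all hops; remaining 20 packets each add one t_tx.
Total = (3+21-1)·t_tx + 3·t_prop = 23·40.9836 + 3·12.1739 = 979 μs.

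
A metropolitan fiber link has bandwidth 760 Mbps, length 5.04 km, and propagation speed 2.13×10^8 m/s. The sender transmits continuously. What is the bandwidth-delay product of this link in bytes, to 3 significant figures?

2250 bytes

Propagation delay = 5040 / 213000000 = 2.3662e-05 s.
BDP = R × t_prop = 760000000 × 2.3662e-05 = 17983.1 bits.
In bytes: 17983.1/8 = 2250 bytes.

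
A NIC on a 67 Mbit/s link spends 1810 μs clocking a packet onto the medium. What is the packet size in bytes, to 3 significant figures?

L = R × t_tx = 67000000 b/s × 0.00181 s = 121270 bits.
In bytes: 121270 / 8 = 15200 bytes.

15200 bytes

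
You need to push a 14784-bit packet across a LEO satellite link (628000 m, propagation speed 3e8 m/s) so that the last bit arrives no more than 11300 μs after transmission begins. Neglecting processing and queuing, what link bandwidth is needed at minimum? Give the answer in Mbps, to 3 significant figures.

Propagation delay = 628000 / 300000000 = 2093.33 μs.
Transmission budget = 11300 − 2093.33 = 9206.67 μs.
R ≥ L / t_tx = 14784 bits / 0.00920667 s = 1.61 Mbps.

1.61 Mbps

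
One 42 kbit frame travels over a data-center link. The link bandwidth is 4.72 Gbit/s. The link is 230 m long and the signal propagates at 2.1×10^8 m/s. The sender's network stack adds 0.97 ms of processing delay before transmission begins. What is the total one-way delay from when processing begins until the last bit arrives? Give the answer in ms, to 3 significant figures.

0.980 ms

L = 42000 bits.
Transmission delay = L/R = 42000 / 4720000000 = 0.00889831 ms.
Propagation delay = d/s = 230 m / 210000000 m/s = 0.00109524 ms.
Plus processing delay 0.97 ms = 0.97 ms.
Total = 0.980 ms.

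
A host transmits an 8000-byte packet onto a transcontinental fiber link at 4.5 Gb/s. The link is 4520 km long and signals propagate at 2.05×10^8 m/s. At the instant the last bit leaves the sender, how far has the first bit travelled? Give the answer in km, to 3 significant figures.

t_tx = L/R = 64000/4500000000 = 1.42222e-05 s.
Distance = s × t_tx = 2.05e+08 × 1.42222e-05 = 2.92 km.

2.92 km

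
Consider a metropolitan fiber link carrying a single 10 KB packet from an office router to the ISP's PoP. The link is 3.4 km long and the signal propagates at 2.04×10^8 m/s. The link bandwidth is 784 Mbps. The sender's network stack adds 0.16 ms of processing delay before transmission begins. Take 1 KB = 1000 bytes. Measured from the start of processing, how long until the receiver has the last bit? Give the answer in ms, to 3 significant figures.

L = 80000 bits.
Transmission delay = L/R = 80000 / 784000000 = 0.102041 ms.
Propagation delay = d/s = 3400 m / 204000000 m/s = 0.0166667 ms.
Plus processing delay 0.16 ms = 0.16 ms.
Total = 0.279 ms.

0.279 ms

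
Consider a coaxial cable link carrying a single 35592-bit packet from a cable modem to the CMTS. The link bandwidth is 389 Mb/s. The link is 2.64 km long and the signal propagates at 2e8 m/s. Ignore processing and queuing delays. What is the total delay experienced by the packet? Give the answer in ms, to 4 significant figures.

Transmission delay = L/R = 35592 / 389000000 = 0.0914961 ms.
Propagation delay = d/s = 2640 m / 200000000 m/s = 0.0132 ms.
Total = 0.1047 ms.

0.1047 ms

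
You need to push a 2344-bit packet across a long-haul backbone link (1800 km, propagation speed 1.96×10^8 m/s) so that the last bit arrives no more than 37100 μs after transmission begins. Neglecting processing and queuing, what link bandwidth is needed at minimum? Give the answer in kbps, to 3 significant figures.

84.0 kbps

Propagation delay = 1800000 / 196000000 = 9183.67 μs.
Transmission budget = 37100 − 9183.67 = 27916.3 μs.
R ≥ L / t_tx = 2344 bits / 0.0279163 s = 84.0 kbps.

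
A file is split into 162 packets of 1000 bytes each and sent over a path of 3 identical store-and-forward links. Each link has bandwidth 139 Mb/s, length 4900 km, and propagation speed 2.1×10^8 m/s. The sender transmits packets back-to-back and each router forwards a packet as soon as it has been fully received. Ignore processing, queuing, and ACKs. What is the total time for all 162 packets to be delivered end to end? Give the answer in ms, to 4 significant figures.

79.44 ms

Per-hop transmission t_tx = L/R = 8000/139000000 = 0.057554 ms.
Per-hop propagation t_prop = 4900000/210000000 = 23.3333 ms.
Pipeline fill: first packet needs 3·t_tx to clear all hops; remaining 161 packets each add one t_tx.
Total = (3+162-1)·t_tx + 3·t_prop = 164·0.057554 + 3·23.3333 = 79.44 ms.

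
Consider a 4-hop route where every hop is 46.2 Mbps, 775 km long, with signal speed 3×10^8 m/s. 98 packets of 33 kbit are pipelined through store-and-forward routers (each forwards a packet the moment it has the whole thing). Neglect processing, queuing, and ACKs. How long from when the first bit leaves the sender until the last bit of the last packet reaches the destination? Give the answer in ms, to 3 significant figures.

Per-hop transmission t_tx = L/R = 33000/46200000 = 0.714286 ms.
Per-hop propagation t_prop = 775000/300000000 = 2.58333 ms.
Pipeline fill: first packet needs 4·t_tx to clear all hops; remaining 97 packets each add one t_tx.
Total = (4+98-1)·t_tx + 4·t_prop = 101·0.714286 + 4·2.58333 = 82.5 ms.

82.5 ms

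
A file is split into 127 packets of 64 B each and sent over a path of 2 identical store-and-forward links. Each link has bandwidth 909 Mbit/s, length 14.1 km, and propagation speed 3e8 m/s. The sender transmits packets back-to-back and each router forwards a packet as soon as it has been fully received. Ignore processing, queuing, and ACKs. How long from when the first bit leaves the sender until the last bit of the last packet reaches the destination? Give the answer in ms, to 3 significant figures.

Per-hop transmission t_tx = L/R = 512/909000000 = 0.000563256 ms.
Per-hop propagation t_prop = 14100/300000000 = 0.047 ms.
Pipeline fill: first packet needs 2·t_tx to clear all hops; remaining 126 packets each add one t_tx.
Total = (2+127-1)·t_tx + 2·t_prop = 128·0.000563256 + 2·0.047 = 0.166 ms.

0.166 ms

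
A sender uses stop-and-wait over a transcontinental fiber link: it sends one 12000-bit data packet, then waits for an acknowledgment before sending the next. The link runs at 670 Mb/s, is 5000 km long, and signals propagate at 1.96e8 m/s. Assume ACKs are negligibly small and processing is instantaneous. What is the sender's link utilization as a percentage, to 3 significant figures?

0.0351 %

t_tx = L/R = 12000/670000000 = 1.79104e-05 s.
t_prop = 5000000/196000000 = 0.0255102 s; RTT = 0.0510204 s.
Cycle = t_tx + RTT = 0.0510383 s.
Utilization = t_tx / cycle = 1.79104e-05/0.0510383 = 0.0351 %.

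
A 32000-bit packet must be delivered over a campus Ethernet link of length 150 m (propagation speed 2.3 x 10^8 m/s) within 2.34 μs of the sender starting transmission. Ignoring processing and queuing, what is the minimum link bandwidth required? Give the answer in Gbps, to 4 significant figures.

18.96 Gbps

Propagation delay = 150 / 2.3e+08 = 0.652174 μs.
Transmission budget = 2.34 − 0.652174 = 1.68783 μs.
R ≥ L / t_tx = 32000 bits / 1.68783e-06 s = 18.96 Gbps.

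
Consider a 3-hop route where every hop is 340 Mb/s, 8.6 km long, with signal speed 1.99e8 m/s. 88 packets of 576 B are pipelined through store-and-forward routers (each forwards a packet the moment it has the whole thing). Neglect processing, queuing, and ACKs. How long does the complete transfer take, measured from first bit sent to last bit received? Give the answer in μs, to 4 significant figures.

Per-hop transmission t_tx = L/R = 4608/340000000 = 13.5529 μs.
Per-hop propagation t_prop = 8600/199000000 = 43.2161 μs.
Pipeline fill: first packet needs 3·t_tx to clear all hops; remaining 87 packets each add one t_tx.
Total = (3+88-1)·t_tx + 3·t_prop = 90·13.5529 + 3·43.2161 = 1349 μs.

1349 μs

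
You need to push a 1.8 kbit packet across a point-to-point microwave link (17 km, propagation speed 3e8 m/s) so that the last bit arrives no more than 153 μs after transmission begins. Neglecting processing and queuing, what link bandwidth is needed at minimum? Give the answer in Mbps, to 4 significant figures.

Propagation delay = 17000 / 300000000 = 56.6667 μs.
Transmission budget = 153 − 56.6667 = 96.3333 μs.
R ≥ L / t_tx = 1800 bits / 9.63333e-05 s = 18.69 Mbps.

18.69 Mbps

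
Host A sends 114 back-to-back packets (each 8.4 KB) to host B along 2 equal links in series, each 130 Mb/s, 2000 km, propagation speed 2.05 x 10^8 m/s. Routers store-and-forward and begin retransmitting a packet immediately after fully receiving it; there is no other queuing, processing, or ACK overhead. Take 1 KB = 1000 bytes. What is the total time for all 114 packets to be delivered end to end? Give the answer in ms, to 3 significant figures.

Per-hop transmission t_tx = L/R = 67200/130000000 = 0.516923 ms.
Per-hop propagation t_prop = 2000000/2.05e+08 = 9.7561 ms.
Pipeline fill: first packet needs 2·t_tx to clear all hops; remaining 113 packets each add one t_tx.
Total = (2+114-1)·t_tx + 2·t_prop = 115·0.516923 + 2·9.7561 = 79.0 ms.

79.0 ms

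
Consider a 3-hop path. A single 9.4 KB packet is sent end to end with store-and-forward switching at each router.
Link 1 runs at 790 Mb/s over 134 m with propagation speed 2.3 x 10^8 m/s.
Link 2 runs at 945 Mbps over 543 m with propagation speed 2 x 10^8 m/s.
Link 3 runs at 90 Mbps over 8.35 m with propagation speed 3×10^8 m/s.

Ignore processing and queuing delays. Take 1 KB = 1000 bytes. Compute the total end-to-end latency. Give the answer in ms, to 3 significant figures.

L = 75200 bits.
Transmission delays (L/R per hop): 0.0951899, 0.0795767, 0.835556 ms; sum = 1.01032 ms.
Propagation delays (d/s per hop): 0.000582609, 0.002715, 2.78333e-05 ms; sum = 0.00332544 ms.
End-to-end = 1.01 ms.

1.01 ms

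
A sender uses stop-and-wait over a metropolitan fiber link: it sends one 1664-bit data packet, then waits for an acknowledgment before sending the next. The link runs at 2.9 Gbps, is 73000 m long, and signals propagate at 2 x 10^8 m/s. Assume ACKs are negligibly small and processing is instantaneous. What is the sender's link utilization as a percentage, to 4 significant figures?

t_tx = L/R = 1664/2900000000 = 5.73793e-07 s.
t_prop = 73000/200000000 = 0.000365 s; RTT = 0.00073 s.
Cycle = t_tx + RTT = 0.000730574 s.
Utilization = t_tx / cycle = 5.73793e-07/0.000730574 = 0.07854 %.

0.07854 %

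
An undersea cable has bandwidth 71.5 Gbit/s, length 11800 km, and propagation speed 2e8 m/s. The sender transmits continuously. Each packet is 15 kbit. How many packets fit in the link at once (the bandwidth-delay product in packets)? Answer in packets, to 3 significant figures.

Propagation delay = 11800000 / 200000000 = 0.059 s.
BDP = R × t_prop = 71500000000 × 0.059 = 4218500000 bits.
In packets of 15000 bits: 281000 packets.

281000 packets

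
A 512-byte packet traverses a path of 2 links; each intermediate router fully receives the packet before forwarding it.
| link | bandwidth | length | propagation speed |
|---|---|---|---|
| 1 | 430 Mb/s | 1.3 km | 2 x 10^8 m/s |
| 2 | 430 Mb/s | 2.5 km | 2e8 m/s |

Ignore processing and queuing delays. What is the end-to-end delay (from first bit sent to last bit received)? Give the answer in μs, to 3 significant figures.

L = 512 × 8 = 4096 bits.
Transmission delay per hop = L/R = 4096/430000000 = 9.52558 μs; 2 hops → 19.0512 μs.
Propagation delays (d/s per hop): 6.5, 12.5 μs; sum = 19 μs.
End-to-end = 38.1 μs.

38.1 μs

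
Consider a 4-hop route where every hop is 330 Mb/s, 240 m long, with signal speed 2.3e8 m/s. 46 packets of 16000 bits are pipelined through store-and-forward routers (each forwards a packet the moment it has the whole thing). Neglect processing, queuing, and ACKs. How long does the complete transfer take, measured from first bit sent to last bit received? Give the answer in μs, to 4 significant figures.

2380 μs

Per-hop transmission t_tx = L/R = 16000/330000000 = 48.4848 μs.
Per-hop propagation t_prop = 240/2.3e+08 = 1.04348 μs.
Pipeline fill: first packet needs 4·t_tx to clear all hops; remaining 45 packets each add one t_tx.
Total = (4+46-1)·t_tx + 4·t_prop = 49·48.4848 + 4·1.04348 = 2380 μs.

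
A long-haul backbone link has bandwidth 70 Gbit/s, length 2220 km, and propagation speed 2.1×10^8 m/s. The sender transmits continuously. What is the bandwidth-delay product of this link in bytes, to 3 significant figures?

92500000 bytes

Propagation delay = 2220000 / 210000000 = 0.0105714 s.
BDP = R × t_prop = 70000000000 × 0.0105714 = 740000000 bits.
In bytes: 740000000/8 = 92500000 bytes.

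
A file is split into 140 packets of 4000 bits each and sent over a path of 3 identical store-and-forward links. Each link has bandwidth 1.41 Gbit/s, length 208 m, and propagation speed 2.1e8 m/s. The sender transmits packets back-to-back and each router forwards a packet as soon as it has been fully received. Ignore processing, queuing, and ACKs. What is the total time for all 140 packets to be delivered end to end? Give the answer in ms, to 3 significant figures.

0.406 ms

Per-hop transmission t_tx = L/R = 4000/1410000000 = 0.00283688 ms.
Per-hop propagation t_prop = 208/210000000 = 0.000990476 ms.
Pipeline fill: first packet needs 3·t_tx to clear all hops; remaining 139 packets each add one t_tx.
Total = (3+140-1)·t_tx + 3·t_prop = 142·0.00283688 + 3·0.000990476 = 0.406 ms.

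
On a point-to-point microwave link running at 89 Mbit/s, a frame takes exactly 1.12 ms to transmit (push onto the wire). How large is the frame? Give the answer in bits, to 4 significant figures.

99680 bits

L = R × t_tx = 89000000 b/s × 0.00112 s = 99680 bits.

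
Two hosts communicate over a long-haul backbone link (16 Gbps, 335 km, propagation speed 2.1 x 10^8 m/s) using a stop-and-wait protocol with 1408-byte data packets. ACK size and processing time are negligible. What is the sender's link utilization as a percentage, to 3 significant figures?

0.0221 %

t_tx = L/R = 11264/16000000000 = 7.04e-07 s.
t_prop = 335000/210000000 = 0.00159524 s; RTT = 0.00319048 s.
Cycle = t_tx + RTT = 0.00319118 s.
Utilization = t_tx / cycle = 7.04e-07/0.00319118 = 0.0221 %.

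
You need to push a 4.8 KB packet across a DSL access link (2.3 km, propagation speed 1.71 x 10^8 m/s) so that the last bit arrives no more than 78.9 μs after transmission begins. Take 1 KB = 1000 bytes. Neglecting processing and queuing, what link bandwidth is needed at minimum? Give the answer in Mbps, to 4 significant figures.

586.7 Mbps

L = 38400 bits.
Propagation delay = 2300 / 171000000 = 13.4503 μs.
Transmission budget = 78.9 − 13.4503 = 65.4497 μs.
R ≥ L / t_tx = 38400 bits / 6.54497e-05 s = 586.7 Mbps.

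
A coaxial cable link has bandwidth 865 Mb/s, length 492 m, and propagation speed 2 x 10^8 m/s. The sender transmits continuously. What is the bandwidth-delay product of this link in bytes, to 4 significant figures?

Propagation delay = 492 / 200000000 = 2.46e-06 s.
BDP = R × t_prop = 865000000 × 2.46e-06 = 2127.9 bits.
In bytes: 2127.9/8 = 266.0 bytes.

266.0 bytes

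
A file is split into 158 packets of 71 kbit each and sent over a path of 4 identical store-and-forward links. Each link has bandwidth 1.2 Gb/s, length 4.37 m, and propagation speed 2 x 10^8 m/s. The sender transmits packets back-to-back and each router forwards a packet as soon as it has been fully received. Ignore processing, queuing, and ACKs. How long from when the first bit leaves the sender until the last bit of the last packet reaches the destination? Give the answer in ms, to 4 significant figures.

Per-hop transmission t_tx = L/R = 71000/1200000000 = 0.0591667 ms.
Per-hop propagation t_prop = 4.37/200000000 = 2.185e-05 ms.
Pipeline fill: first packet needs 4·t_tx to clear all hops; remaining 157 packets each add one t_tx.
Total = (4+158-1)·t_tx + 4·t_prop = 161·0.0591667 + 4·2.185e-05 = 9.526 ms.

9.526 ms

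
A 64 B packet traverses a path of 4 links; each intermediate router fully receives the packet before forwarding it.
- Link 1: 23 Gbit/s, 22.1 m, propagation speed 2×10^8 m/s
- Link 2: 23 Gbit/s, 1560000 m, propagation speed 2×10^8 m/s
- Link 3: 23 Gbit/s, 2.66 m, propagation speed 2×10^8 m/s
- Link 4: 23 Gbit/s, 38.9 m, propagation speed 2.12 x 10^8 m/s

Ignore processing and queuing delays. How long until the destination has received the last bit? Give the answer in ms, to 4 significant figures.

L = 64 × 8 = 512 bits.
Transmission delay per hop = L/R = 512/23000000000 = 2.22609e-05 ms; 4 hops → 8.90435e-05 ms.
Propagation delays (d/s per hop): 0.0001105, 7.8, 1.33e-05, 0.000183491 ms; sum = 7.80031 ms.
End-to-end = 7.800 ms.

7.800 ms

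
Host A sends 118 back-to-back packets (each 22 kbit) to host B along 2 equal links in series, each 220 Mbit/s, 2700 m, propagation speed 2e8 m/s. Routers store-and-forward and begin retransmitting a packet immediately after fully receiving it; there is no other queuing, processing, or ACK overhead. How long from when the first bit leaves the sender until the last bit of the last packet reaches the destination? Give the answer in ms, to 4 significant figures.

11.93 ms

Per-hop transmission t_tx = L/R = 22000/220000000 = 0.1 ms.
Per-hop propagation t_prop = 2700/200000000 = 0.0135 ms.
Pipeline fill: first packet needs 2·t_tx to clear all hops; remaining 117 packets each add one t_tx.
Total = (2+118-1)·t_tx + 2·t_prop = 119·0.1 + 2·0.0135 = 11.93 ms.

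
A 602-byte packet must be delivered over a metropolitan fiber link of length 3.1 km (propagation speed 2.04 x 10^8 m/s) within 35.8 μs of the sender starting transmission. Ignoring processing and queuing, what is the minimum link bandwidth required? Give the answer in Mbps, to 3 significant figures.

234 Mbps

L = 4816 bits.
Propagation delay = 3100 / 204000000 = 15.1961 μs.
Transmission budget = 35.8 − 15.1961 = 20.6039 μs.
R ≥ L / t_tx = 4816 bits / 2.06039e-05 s = 234 Mbps.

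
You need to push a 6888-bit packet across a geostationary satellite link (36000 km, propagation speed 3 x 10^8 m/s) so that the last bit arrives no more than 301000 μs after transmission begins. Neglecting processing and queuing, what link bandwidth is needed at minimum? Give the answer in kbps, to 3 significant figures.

Propagation delay = 36000000 / 300000000 = 120000 μs.
Transmission budget = 301000 − 120000 = 181000 μs.
R ≥ L / t_tx = 6888 bits / 0.181 s = 38.1 kbps.

38.1 kbps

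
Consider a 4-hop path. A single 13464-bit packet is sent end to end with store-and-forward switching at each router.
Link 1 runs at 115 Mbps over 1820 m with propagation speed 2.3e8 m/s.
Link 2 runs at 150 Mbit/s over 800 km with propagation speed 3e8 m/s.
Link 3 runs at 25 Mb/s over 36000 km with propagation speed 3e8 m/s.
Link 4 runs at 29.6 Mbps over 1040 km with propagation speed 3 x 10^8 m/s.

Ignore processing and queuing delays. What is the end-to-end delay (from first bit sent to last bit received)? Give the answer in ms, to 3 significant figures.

Transmission delays (L/R per hop): 0.117078, 0.08976, 0.53856, 0.454865 ms; sum = 1.20026 ms.
Propagation delays (d/s per hop): 0.00791304, 2.66667, 120, 3.46667 ms; sum = 126.141 ms.
End-to-end = 127 ms.

127 ms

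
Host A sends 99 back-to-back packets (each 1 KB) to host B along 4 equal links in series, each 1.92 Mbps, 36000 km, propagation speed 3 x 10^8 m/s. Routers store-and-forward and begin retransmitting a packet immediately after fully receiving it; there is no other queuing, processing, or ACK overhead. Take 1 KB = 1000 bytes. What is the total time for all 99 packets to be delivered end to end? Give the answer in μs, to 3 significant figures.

Per-hop transmission t_tx = L/R = 8000/1920000 = 4166.67 μs.
Per-hop propagation t_prop = 36000000/300000000 = 120000 μs.
Pipeline fill: first packet needs 4·t_tx to clear all hops; remaining 98 packets each add one t_tx.
Total = (4+99-1)·t_tx + 4·t_prop = 102·4166.67 + 4·120000 = 905000 μs.

905000 μs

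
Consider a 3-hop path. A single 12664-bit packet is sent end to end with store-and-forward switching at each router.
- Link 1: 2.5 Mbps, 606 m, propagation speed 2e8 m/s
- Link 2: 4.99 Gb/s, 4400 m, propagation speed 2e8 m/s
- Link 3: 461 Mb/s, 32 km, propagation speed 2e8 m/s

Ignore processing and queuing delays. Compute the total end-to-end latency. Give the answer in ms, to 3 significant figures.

Transmission delays (L/R per hop): 5.0656, 0.00253788, 0.0274707 ms; sum = 5.09561 ms.
Propagation delays (d/s per hop): 0.00303, 0.022, 0.16 ms; sum = 0.18503 ms.
End-to-end = 5.28 ms.

5.28 ms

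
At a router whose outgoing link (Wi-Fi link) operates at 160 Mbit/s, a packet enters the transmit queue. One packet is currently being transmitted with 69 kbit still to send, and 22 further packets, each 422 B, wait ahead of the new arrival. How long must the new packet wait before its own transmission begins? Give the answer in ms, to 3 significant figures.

Each queued packet: L/R = 3376/160000000 = 0.0211 ms.
22 queued → 0.4642 ms.
Plus remaining 69000 bits of current packet: 0.43125 ms.
Queuing delay = 0.895 ms.

0.895 ms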